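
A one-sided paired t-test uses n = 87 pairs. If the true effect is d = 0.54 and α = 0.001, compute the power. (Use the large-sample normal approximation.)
Power ≈ 0.97

Power calculation (paired t-test, normal approximation):
z_β = d · √n - z_α
z_β = 0.54 · √87 - 3.090
z_β = 0.54 · 9.327 - 3.090
z_β = 1.947

Power = Φ(z_β) = Φ(1.947) ≈ 0.974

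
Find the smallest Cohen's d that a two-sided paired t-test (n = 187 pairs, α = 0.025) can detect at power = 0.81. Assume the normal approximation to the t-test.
d ≈ 0.23

Minimum detectable effect (paired t-test, normal approximation):
d = (z_{α/2} + z_β) / √n
d = (2.241 + 0.878) / √187
d = 3.119 / 13.675
d ≈ 0.23

By Cohen's convention (0.2 small / 0.5 medium / 0.8 large): small effect.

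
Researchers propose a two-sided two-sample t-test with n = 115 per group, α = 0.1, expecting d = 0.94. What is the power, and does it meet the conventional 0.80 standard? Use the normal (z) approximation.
Power ≈ 1.00; the study is adequately powered (power ≥ 0.80)

Power calculation (two-sample t-test, normal approximation):
z_β = d · √(n/2) - z_{α/2}
z_β = 0.94 · √(115/2) - 1.645
z_β = 0.94 · 7.583 - 1.645
z_β = 5.483

Power = Φ(z_β) = Φ(5.483) ≈ 1.000

Effect size d = 0.94 is large by Cohen's convention (0.2/0.5/0.8).

Threshold: power ≥ 0.80 is conventionally adequate.
Power ≈ 1.00 → the study is adequately powered (power ≥ 0.80).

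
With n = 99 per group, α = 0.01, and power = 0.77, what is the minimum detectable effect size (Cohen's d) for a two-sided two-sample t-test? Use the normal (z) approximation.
d ≈ 0.47

Minimum detectable effect (two-sample t-test, normal approximation):
d = (z_{α/2} + z_β) / √(n/2)
d = (2.576 + 0.739) / √(99/2)
d = 3.315 / 7.036
d ≈ 0.47

By Cohen's convention (0.2 small / 0.5 medium / 0.8 large): small effect.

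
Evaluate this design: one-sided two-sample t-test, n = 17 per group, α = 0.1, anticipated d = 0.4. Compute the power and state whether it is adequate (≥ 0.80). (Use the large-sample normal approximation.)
Power ≈ 0.45; the study is underpowered (power < 0.80)

Power calculation (two-sample t-test, normal approximation):
z_β = d · √(n/2) - z_α
z_β = 0.4 · √(17/2) - 1.282
z_β = 0.4 · 2.915 - 1.282
z_β = -0.115

Power = Φ(z_β) = Φ(-0.115) ≈ 0.454

Effect size d = 0.4 is small by Cohen's convention (0.2/0.5/0.8).

Threshold: power ≥ 0.80 is conventionally adequate.
Power ≈ 0.45 → the study is underpowered (power < 0.80).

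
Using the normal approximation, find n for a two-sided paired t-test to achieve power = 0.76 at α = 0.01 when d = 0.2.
n = 270 pairs

Sample size formula (paired t-test, normal approximation):
n = ((z_{α/2} + z_β) / d)²

z_{α/2} = 2.576 (for α = 0.01, two-sided)
z_β = 0.706 (for power = 0.76)
d = 0.2

n = ((2.576 + 0.706) / 0.2)²
n = (16.410)²
n ≈ 269.29
Round up to the next whole number: n = 270 pairs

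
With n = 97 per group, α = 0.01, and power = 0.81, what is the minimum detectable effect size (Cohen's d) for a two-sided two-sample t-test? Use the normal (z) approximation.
d ≈ 0.50

Minimum detectable effect (two-sample t-test, normal approximation):
d = (z_{α/2} + z_β) / √(n/2)
d = (2.576 + 0.878) / √(97/2)
d = 3.454 / 6.964
d ≈ 0.50

By Cohen's convention (0.2 small / 0.5 medium / 0.8 large): medium effect.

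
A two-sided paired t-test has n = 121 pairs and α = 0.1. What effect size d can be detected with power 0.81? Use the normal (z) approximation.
d ≈ 0.23

Minimum detectable effect (paired t-test, normal approximation):
d = (z_{α/2} + z_β) / √n
d = (1.645 + 0.878) / √121
d = 2.523 / 11.000
d ≈ 0.23

By Cohen's convention (0.2 small / 0.5 medium / 0.8 large): small effect.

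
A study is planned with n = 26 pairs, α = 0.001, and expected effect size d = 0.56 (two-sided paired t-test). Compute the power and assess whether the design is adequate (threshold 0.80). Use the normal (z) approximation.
Power ≈ 0.33; the study is underpowered (power < 0.80)

Power calculation (paired t-test, normal approximation):
z_β = d · √n - z_{α/2}
z_β = 0.56 · √26 - 3.291
z_β = 0.56 · 5.099 - 3.291
z_β = -0.435

Power = Φ(z_β) = Φ(-0.435) ≈ 0.332

Effect size d = 0.56 is medium by Cohen's convention (0.2/0.5/0.8).

Threshold: power ≥ 0.80 is conventionally adequate.
Power ≈ 0.33 → the study is underpowered (power < 0.80).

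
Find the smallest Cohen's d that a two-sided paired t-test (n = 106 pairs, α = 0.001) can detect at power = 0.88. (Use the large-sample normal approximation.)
d ≈ 0.43

Minimum detectable effect (paired t-test, normal approximation):
d = (z_{α/2} + z_β) / √n
d = (3.291 + 1.175) / √106
d = 4.466 / 10.296
d ≈ 0.43

By Cohen's convention (0.2 small / 0.5 medium / 0.8 large): small effect.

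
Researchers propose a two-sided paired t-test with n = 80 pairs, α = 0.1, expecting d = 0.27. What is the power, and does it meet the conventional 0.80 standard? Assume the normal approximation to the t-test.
Power ≈ 0.78; the study is underpowered (power < 0.80)

Power calculation (paired t-test, normal approximation):
z_β = d · √n - z_{α/2}
z_β = 0.27 · √80 - 1.645
z_β = 0.27 · 8.944 - 1.645
z_β = 0.770

Power = Φ(z_β) = Φ(0.770) ≈ 0.779

Effect size d = 0.27 is small by Cohen's convention (0.2/0.5/0.8).

Threshold: power ≥ 0.80 is conventionally adequate.
Power ≈ 0.78 → the study is underpowered (power < 0.80).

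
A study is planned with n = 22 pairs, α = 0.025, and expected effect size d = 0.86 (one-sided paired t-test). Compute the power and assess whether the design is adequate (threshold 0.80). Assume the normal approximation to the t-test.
Power ≈ 0.98; the study is adequately powered (power ≥ 0.80)

Power calculation (paired t-test, normal approximation):
z_β = d · √n - z_α
z_β = 0.86 · √22 - 1.960
z_β = 0.86 · 4.690 - 1.960
z_β = 2.074

Power = Φ(z_β) = Φ(2.074) ≈ 0.981

Effect size d = 0.86 is large by Cohen's convention (0.2/0.5/0.8).

Threshold: power ≥ 0.80 is conventionally adequate.
Power ≈ 0.98 → the study is adequately powered (power ≥ 0.80).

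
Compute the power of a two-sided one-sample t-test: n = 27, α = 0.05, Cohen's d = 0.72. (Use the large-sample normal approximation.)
Power ≈ 0.96

Power calculation (one-sample t-test, normal approximation):
z_β = d · √n - z_{α/2}
z_β = 0.72 · √27 - 1.960
z_β = 0.72 · 5.196 - 1.960
z_β = 1.781

Power = Φ(z_β) = Φ(1.781) ≈ 0.963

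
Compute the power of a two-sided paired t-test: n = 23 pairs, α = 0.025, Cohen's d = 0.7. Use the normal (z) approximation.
Power ≈ 0.87

Power calculation (paired t-test, normal approximation):
z_β = d · √n - z_{α/2}
z_β = 0.7 · √23 - 2.241
z_β = 0.7 · 4.796 - 2.241
z_β = 1.116

Power = Φ(z_β) = Φ(1.116) ≈ 0.868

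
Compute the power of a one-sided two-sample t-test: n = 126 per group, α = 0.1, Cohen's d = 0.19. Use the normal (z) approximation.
Power ≈ 0.59

Power calculation (two-sample t-test, normal approximation):
z_β = d · √(n/2) - z_α
z_β = 0.19 · √(126/2) - 1.282
z_β = 0.19 · 7.937 - 1.282
z_β = 0.227

Power = Φ(z_β) = Φ(0.227) ≈ 0.590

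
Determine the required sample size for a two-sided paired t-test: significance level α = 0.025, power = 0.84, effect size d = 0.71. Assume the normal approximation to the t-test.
n = 21 pairs

Sample size formula (paired t-test, normal approximation):
n = ((z_{α/2} + z_β) / d)²

z_{α/2} = 2.241 (for α = 0.025, two-sided)
z_β = 0.994 (for power = 0.84)
d = 0.71

n = ((2.241 + 0.994) / 0.71)²
n = (4.556)²
n ≈ 20.76
Round up to the next whole number: n = 21 pairs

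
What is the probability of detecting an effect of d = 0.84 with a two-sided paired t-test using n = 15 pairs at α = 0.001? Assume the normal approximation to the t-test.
Power ≈ 0.49

Power calculation (paired t-test, normal approximation):
z_β = d · √n - z_{α/2}
z_β = 0.84 · √15 - 3.291
z_β = 0.84 · 3.873 - 3.291
z_β = -0.037

Power = Φ(z_β) = Φ(-0.037) ≈ 0.485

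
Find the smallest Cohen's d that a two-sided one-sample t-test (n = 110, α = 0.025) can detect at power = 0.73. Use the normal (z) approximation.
d ≈ 0.27

Minimum detectable effect (one-sample t-test, normal approximation):
d = (z_{α/2} + z_β) / √n
d = (2.241 + 0.613) / √110
d = 2.854 / 10.488
d ≈ 0.27

By Cohen's convention (0.2 small / 0.5 medium / 0.8 large): small effect.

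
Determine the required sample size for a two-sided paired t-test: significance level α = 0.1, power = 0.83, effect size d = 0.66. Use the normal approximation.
n = 16 pairs

Sample size formula (paired t-test, normal approximation):
n = ((z_{α/2} + z_β) / d)²

z_{α/2} = 1.645 (for α = 0.1, two-sided)
z_β = 0.954 (for power = 0.83)
d = 0.66

n = ((1.645 + 0.954) / 0.66)²
n = (3.938)²
n ≈ 15.51
Round up to the next whole number: n = 16 pairs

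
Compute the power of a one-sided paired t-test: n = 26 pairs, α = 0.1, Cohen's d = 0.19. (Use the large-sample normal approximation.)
Power ≈ 0.38

Power calculation (paired t-test, normal approximation):
z_β = d · √n - z_α
z_β = 0.19 · √26 - 1.282
z_β = 0.19 · 5.099 - 1.282
z_β = -0.313

Power = Φ(z_β) = Φ(-0.313) ≈ 0.377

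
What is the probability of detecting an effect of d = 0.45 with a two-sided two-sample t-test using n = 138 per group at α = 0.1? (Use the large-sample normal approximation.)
Power ≈ 0.98

Power calculation (two-sample t-test, normal approximation):
z_β = d · √(n/2) - z_{α/2}
z_β = 0.45 · √(138/2) - 1.645
z_β = 0.45 · 8.307 - 1.645
z_β = 2.093

Power = Φ(z_β) = Φ(2.093) ≈ 0.982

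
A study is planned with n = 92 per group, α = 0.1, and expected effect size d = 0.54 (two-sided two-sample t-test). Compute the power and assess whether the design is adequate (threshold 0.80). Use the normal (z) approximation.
Power ≈ 0.98; the study is adequately powered (power ≥ 0.80)

Power calculation (two-sample t-test, normal approximation):
z_β = d · √(n/2) - z_{α/2}
z_β = 0.54 · √(92/2) - 1.645
z_β = 0.54 · 6.782 - 1.645
z_β = 2.018

Power = Φ(z_β) = Φ(2.018) ≈ 0.978

Effect size d = 0.54 is medium by Cohen's convention (0.2/0.5/0.8).

Threshold: power ≥ 0.80 is conventionally adequate.
Power ≈ 0.98 → the study is adequately powered (power ≥ 0.80).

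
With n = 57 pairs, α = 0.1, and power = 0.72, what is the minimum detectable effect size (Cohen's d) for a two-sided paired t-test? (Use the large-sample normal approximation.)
d ≈ 0.30

Minimum detectable effect (paired t-test, normal approximation):
d = (z_{α/2} + z_β) / √n
d = (1.645 + 0.583) / √57
d = 2.228 / 7.550
d ≈ 0.30

By Cohen's convention (0.2 small / 0.5 medium / 0.8 large): small effect.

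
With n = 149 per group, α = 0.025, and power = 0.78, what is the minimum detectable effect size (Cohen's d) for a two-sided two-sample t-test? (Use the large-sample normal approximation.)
d ≈ 0.35

Minimum detectable effect (two-sample t-test, normal approximation):
d = (z_{α/2} + z_β) / √(n/2)
d = (2.241 + 0.772) / √(149/2)
d = 3.014 / 8.631
d ≈ 0.35

By Cohen's convention (0.2 small / 0.5 medium / 0.8 large): small effect.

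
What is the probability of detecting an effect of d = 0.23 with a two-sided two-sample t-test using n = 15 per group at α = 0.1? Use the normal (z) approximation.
Power ≈ 0.16

Power calculation (two-sample t-test, normal approximation):
z_β = d · √(n/2) - z_{α/2}
z_β = 0.23 · √(15/2) - 1.645
z_β = 0.23 · 2.739 - 1.645
z_β = -1.015

Power = Φ(z_β) = Φ(-1.015) ≈ 0.155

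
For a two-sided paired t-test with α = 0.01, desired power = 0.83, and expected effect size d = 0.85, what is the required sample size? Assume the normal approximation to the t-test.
n = 18 pairs

Sample size formula (paired t-test, normal approximation):
n = ((z_{α/2} + z_β) / d)²

z_{α/2} = 2.576 (for α = 0.01, two-sided)
z_β = 0.954 (for power = 0.83)
d = 0.85

n = ((2.576 + 0.954) / 0.85)²
n = (4.153)²
n ≈ 17.25
Round up to the next whole number: n = 18 pairs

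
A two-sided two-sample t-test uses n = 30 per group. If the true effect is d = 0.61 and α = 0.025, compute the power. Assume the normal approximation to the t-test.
Power ≈ 0.55

Power calculation (two-sample t-test, normal approximation):
z_β = d · √(n/2) - z_{α/2}
z_β = 0.61 · √(30/2) - 2.241
z_β = 0.61 · 3.873 - 2.241
z_β = 0.121

Power = Φ(z_β) = Φ(0.121) ≈ 0.548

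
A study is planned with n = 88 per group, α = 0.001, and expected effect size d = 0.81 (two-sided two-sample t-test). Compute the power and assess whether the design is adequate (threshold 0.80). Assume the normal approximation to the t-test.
Power ≈ 0.98; the study is adequately powered (power ≥ 0.80)

Power calculation (two-sample t-test, normal approximation):
z_β = d · √(n/2) - z_{α/2}
z_β = 0.81 · √(88/2) - 3.291
z_β = 0.81 · 6.633 - 3.291
z_β = 2.082

Power = Φ(z_β) = Φ(2.082) ≈ 0.981

Effect size d = 0.81 is large by Cohen's convention (0.2/0.5/0.8).

Threshold: power ≥ 0.80 is conventionally adequate.
Power ≈ 0.98 → the study is adequately powered (power ≥ 0.80).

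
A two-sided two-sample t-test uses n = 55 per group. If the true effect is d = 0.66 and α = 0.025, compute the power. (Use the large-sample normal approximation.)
Power ≈ 0.89

Power calculation (two-sample t-test, normal approximation):
z_β = d · √(n/2) - z_{α/2}
z_β = 0.66 · √(55/2) - 2.241
z_β = 0.66 · 5.244 - 2.241
z_β = 1.220

Power = Φ(z_β) = Φ(1.220) ≈ 0.889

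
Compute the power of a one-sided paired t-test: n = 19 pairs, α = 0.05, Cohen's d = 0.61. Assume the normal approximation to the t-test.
Power ≈ 0.84

Power calculation (paired t-test, normal approximation):
z_β = d · √n - z_α
z_β = 0.61 · √19 - 1.645
z_β = 0.61 · 4.359 - 1.645
z_β = 1.014

Power = Φ(z_β) = Φ(1.014) ≈ 0.845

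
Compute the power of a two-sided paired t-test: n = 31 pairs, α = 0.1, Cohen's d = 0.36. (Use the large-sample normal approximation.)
Power ≈ 0.64

Power calculation (paired t-test, normal approximation):
z_β = d · √n - z_{α/2}
z_β = 0.36 · √31 - 1.645
z_β = 0.36 · 5.568 - 1.645
z_β = 0.360

Power = Φ(z_β) = Φ(0.360) ≈ 0.640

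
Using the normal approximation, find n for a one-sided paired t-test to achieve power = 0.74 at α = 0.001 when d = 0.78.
n = 23 pairs

Sample size formula (paired t-test, normal approximation):
n = ((z_α + z_β) / d)²

z_α = 3.090 (for α = 0.001, one-sided)
z_β = 0.643 (for power = 0.74)
d = 0.78

n = ((3.090 + 0.643) / 0.78)²
n = (4.786)²
n ≈ 22.91
Round up to the next whole number: n = 23 pairs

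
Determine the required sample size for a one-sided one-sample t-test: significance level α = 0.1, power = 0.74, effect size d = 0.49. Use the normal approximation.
n = 16

Sample size formula (one-sample t-test, normal approximation):
n = ((z_α + z_β) / d)²

z_α = 1.282 (for α = 0.1, one-sided)
z_β = 0.643 (for power = 0.74)
d = 0.49

n = ((1.282 + 0.643) / 0.49)²
n = (3.929)²
n ≈ 15.44
Round up to the next whole number: n = 16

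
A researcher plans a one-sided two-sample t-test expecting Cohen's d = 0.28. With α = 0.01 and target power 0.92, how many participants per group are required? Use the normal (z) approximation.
n = 356 per group

Sample size formula (two-sample t-test, normal approximation):
n = 2 · ((z_α + z_β) / d)²

z_α = 2.326 (for α = 0.01, one-sided)
z_β = 1.405 (for power = 0.92)
d = 0.28

n = 2 · ((2.326 + 1.405) / 0.28)²
n = 2 · (13.325)²
n ≈ 355.11
Round up to the next whole number: n = 356 per group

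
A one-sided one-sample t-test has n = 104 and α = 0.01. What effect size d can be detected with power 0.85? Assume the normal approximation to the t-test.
d ≈ 0.33

Minimum detectable effect (one-sample t-test, normal approximation):
d = (z_α + z_β) / √n
d = (2.326 + 1.036) / √104
d = 3.363 / 10.198
d ≈ 0.33

By Cohen's convention (0.2 small / 0.5 medium / 0.8 large): small effect.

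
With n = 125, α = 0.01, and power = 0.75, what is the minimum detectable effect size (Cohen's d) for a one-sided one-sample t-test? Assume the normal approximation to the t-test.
d ≈ 0.27

Minimum detectable effect (one-sample t-test, normal approximation):
d = (z_α + z_β) / √n
d = (2.326 + 0.674) / √125
d = 3.001 / 11.180
d ≈ 0.27

By Cohen's convention (0.2 small / 0.5 medium / 0.8 large): small effect.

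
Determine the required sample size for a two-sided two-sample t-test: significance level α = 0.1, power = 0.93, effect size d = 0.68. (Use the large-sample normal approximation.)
n = 43 per group

Sample size formula (two-sample t-test, normal approximation):
n = 2 · ((z_{α/2} + z_β) / d)²

z_{α/2} = 1.645 (for α = 0.1, two-sided)
z_β = 1.476 (for power = 0.93)
d = 0.68

n = 2 · ((1.645 + 1.476) / 0.68)²
n = 2 · (4.590)²
n ≈ 42.14
Round up to the next whole number: n = 43 per group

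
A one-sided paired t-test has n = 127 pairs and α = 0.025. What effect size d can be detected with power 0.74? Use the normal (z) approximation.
d ≈ 0.23

Minimum detectable effect (paired t-test, normal approximation):
d = (z_α + z_β) / √n
d = (1.960 + 0.643) / √127
d = 2.603 / 11.269
d ≈ 0.23

By Cohen's convention (0.2 small / 0.5 medium / 0.8 large): small effect.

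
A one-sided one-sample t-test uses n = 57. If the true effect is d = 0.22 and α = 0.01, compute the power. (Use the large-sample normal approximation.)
Power ≈ 0.25

Power calculation (one-sample t-test, normal approximation):
z_β = d · √n - z_α
z_β = 0.22 · √57 - 2.326
z_β = 0.22 · 7.550 - 2.326
z_β = -0.665

Power = Φ(z_β) = Φ(-0.665) ≈ 0.253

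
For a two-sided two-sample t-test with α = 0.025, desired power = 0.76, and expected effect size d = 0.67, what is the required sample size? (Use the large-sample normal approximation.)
n = 39 per group

Sample size formula (two-sample t-test, normal approximation):
n = 2 · ((z_{α/2} + z_β) / d)²

z_{α/2} = 2.241 (for α = 0.025, two-sided)
z_β = 0.706 (for power = 0.76)
d = 0.67

n = 2 · ((2.241 + 0.706) / 0.67)²
n = 2 · (4.399)²
n ≈ 38.70
Round up to the next whole number: n = 39 per group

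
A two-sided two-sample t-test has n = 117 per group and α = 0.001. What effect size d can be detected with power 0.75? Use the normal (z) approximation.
d ≈ 0.52

Minimum detectable effect (two-sample t-test, normal approximation):
d = (z_{α/2} + z_β) / √(n/2)
d = (3.291 + 0.674) / √(117/2)
d = 3.965 / 7.649
d ≈ 0.52

By Cohen's convention (0.2 small / 0.5 medium / 0.8 large): medium effect.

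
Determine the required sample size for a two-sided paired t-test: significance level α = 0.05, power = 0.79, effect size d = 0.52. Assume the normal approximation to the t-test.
n = 29 pairs

Sample size formula (paired t-test, normal approximation):
n = ((z_{α/2} + z_β) / d)²

z_{α/2} = 1.960 (for α = 0.05, two-sided)
z_β = 0.806 (for power = 0.79)
d = 0.52

n = ((1.960 + 0.806) / 0.52)²
n = (5.319)²
n ≈ 28.29
Round up to the next whole number: n = 29 pairs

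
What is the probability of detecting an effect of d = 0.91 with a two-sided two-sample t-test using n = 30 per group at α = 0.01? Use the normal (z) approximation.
Power ≈ 0.83

Power calculation (two-sample t-test, normal approximation):
z_β = d · √(n/2) - z_{α/2}
z_β = 0.91 · √(30/2) - 2.576
z_β = 0.91 · 3.873 - 2.576
z_β = 0.949

Power = Φ(z_β) = Φ(0.949) ≈ 0.829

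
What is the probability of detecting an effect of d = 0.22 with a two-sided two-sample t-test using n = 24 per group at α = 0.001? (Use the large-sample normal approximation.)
Power ≈ 0.01

Power calculation (two-sample t-test, normal approximation):
z_β = d · √(n/2) - z_{α/2}
z_β = 0.22 · √(24/2) - 3.291
z_β = 0.22 · 3.464 - 3.291
z_β = -2.528

Power = Φ(z_β) = Φ(-2.528) ≈ 0.006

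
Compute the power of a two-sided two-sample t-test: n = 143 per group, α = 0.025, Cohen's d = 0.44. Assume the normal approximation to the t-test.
Power ≈ 0.93

Power calculation (two-sample t-test, normal approximation):
z_β = d · √(n/2) - z_{α/2}
z_β = 0.44 · √(143/2) - 2.241
z_β = 0.44 · 8.456 - 2.241
z_β = 1.479

Power = Φ(z_β) = Φ(1.479) ≈ 0.930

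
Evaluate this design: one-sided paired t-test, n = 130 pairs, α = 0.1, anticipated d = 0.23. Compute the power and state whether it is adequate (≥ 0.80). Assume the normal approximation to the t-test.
Power ≈ 0.91; the study is adequately powered (power ≥ 0.80)

Power calculation (paired t-test, normal approximation):
z_β = d · √n - z_α
z_β = 0.23 · √130 - 1.282
z_β = 0.23 · 11.402 - 1.282
z_β = 1.341

Power = Φ(z_β) = Φ(1.341) ≈ 0.910

Effect size d = 0.23 is small by Cohen's convention (0.2/0.5/0.8).

Threshold: power ≥ 0.80 is conventionally adequate.
Power ≈ 0.91 → the study is adequately powered (power ≥ 0.80).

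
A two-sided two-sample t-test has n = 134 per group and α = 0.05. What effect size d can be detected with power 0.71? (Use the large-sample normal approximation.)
d ≈ 0.31

Minimum detectable effect (two-sample t-test, normal approximation):
d = (z_{α/2} + z_β) / √(n/2)
d = (1.960 + 0.553) / √(134/2)
d = 2.513 / 8.185
d ≈ 0.31

By Cohen's convention (0.2 small / 0.5 medium / 0.8 large): small effect.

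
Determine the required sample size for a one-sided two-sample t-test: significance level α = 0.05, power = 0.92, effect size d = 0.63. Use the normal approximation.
n = 47 per group

Sample size formula (two-sample t-test, normal approximation):
n = 2 · ((z_α + z_β) / d)²

z_α = 1.645 (for α = 0.05, one-sided)
z_β = 1.405 (for power = 0.92)
d = 0.63

n = 2 · ((1.645 + 1.405) / 0.63)²
n = 2 · (4.841)²
n ≈ 46.87
Round up to the next whole number: n = 47 per group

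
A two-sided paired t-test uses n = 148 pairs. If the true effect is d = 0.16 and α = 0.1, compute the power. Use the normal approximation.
Power ≈ 0.62

Power calculation (paired t-test, normal approximation):
z_β = d · √n - z_{α/2}
z_β = 0.16 · √148 - 1.645
z_β = 0.16 · 12.166 - 1.645
z_β = 0.302

Power = Φ(z_β) = Φ(0.302) ≈ 0.619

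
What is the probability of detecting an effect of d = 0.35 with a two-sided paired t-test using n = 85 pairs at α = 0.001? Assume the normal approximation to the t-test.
Power ≈ 0.47

Power calculation (paired t-test, normal approximation):
z_β = d · √n - z_{α/2}
z_β = 0.35 · √85 - 3.291
z_β = 0.35 · 9.220 - 3.291
z_β = -0.064

Power = Φ(z_β) = Φ(-0.064) ≈ 0.475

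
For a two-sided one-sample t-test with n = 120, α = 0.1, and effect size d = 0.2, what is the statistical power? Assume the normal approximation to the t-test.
Power ≈ 0.71

Power calculation (one-sample t-test, normal approximation):
z_β = d · √n - z_{α/2}
z_β = 0.2 · √120 - 1.645
z_β = 0.2 · 10.954 - 1.645
z_β = 0.546

Power = Φ(z_β) = Φ(0.546) ≈ 0.707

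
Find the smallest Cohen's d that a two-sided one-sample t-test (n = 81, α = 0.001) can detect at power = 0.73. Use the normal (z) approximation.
d ≈ 0.43

Minimum detectable effect (one-sample t-test, normal approximation):
d = (z_{α/2} + z_β) / √n
d = (3.291 + 0.613) / √81
d = 3.903 / 9.000
d ≈ 0.43

By Cohen's convention (0.2 small / 0.5 medium / 0.8 large): small effect.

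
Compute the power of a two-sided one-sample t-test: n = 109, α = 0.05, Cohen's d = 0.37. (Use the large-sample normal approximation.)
Power ≈ 0.97

Power calculation (one-sample t-test, normal approximation):
z_β = d · √n - z_{α/2}
z_β = 0.37 · √109 - 1.960
z_β = 0.37 · 10.440 - 1.960
z_β = 1.903

Power = Φ(z_β) = Φ(1.903) ≈ 0.971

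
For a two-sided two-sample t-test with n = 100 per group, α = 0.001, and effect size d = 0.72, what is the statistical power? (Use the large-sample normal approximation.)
Power ≈ 0.96

Power calculation (two-sample t-test, normal approximation):
z_β = d · √(n/2) - z_{α/2}
z_β = 0.72 · √(100/2) - 3.291
z_β = 0.72 · 7.071 - 3.291
z_β = 1.801

Power = Φ(z_β) = Φ(1.801) ≈ 0.964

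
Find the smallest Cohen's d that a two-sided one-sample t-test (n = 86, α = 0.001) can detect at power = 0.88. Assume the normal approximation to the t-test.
d ≈ 0.48

Minimum detectable effect (one-sample t-test, normal approximation):
d = (z_{α/2} + z_β) / √n
d = (3.291 + 1.175) / √86
d = 4.466 / 9.274
d ≈ 0.48

By Cohen's convention (0.2 small / 0.5 medium / 0.8 large): small effect.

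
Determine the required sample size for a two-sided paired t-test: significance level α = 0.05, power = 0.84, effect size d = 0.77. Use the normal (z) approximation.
n = 15 pairs

Sample size formula (paired t-test, normal approximation):
n = ((z_{α/2} + z_β) / d)²

z_{α/2} = 1.960 (for α = 0.05, two-sided)
z_β = 0.994 (for power = 0.84)
d = 0.77

n = ((1.960 + 0.994) / 0.77)²
n = (3.836)²
n ≈ 14.71
Round up to the next whole number: n = 15 pairs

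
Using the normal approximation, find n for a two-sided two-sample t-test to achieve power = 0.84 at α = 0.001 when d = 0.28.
n = 469 per group

Sample size formula (two-sample t-test, normal approximation):
n = 2 · ((z_{α/2} + z_β) / d)²

z_{α/2} = 3.291 (for α = 0.001, two-sided)
z_β = 0.994 (for power = 0.84)
d = 0.28

n = 2 · ((3.291 + 0.994) / 0.28)²
n = 2 · (15.304)²
n ≈ 468.42
Round up to the next whole number: n = 469 per group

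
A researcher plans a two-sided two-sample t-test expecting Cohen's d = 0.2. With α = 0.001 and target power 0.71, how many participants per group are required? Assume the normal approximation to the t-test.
n = 739 per group

Sample size formula (two-sample t-test, normal approximation):
n = 2 · ((z_{α/2} + z_β) / d)²

z_{α/2} = 3.291 (for α = 0.001, two-sided)
z_β = 0.553 (for power = 0.71)
d = 0.2

n = 2 · ((3.291 + 0.553) / 0.2)²
n = 2 · (19.220)²
n ≈ 738.82
Round up to the next whole number: n = 739 per group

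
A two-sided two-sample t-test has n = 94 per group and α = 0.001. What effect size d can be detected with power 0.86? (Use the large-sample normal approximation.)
d ≈ 0.64

Minimum detectable effect (two-sample t-test, normal approximation):
d = (z_{α/2} + z_β) / √(n/2)
d = (3.291 + 1.080) / √(94/2)
d = 4.371 / 6.856
d ≈ 0.64

By Cohen's convention (0.2 small / 0.5 medium / 0.8 large): medium effect.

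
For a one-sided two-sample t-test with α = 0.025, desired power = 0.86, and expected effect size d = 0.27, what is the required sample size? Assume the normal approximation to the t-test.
n = 254 per group

Sample size formula (two-sample t-test, normal approximation):
n = 2 · ((z_α + z_β) / d)²

z_α = 1.960 (for α = 0.025, one-sided)
z_β = 1.080 (for power = 0.86)
d = 0.27

n = 2 · ((1.960 + 1.080) / 0.27)²
n = 2 · (11.259)²
n ≈ 253.53
Round up to the next whole number: n = 254 per group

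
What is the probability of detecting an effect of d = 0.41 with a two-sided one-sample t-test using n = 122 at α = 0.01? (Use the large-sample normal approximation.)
Power ≈ 0.97

Power calculation (one-sample t-test, normal approximation):
z_β = d · √n - z_{α/2}
z_β = 0.41 · √122 - 2.576
z_β = 0.41 · 11.045 - 2.576
z_β = 1.953

Power = Φ(z_β) = Φ(1.953) ≈ 0.975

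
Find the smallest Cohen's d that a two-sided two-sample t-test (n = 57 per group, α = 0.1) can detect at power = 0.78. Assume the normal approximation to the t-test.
d ≈ 0.45

Minimum detectable effect (two-sample t-test, normal approximation):
d = (z_{α/2} + z_β) / √(n/2)
d = (1.645 + 0.772) / √(57/2)
d = 2.417 / 5.339
d ≈ 0.45

By Cohen's convention (0.2 small / 0.5 medium / 0.8 large): small effect.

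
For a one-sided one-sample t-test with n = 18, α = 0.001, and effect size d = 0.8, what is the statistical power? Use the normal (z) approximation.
Power ≈ 0.62

Power calculation (one-sample t-test, normal approximation):
z_β = d · √n - z_α
z_β = 0.8 · √18 - 3.090
z_β = 0.8 · 4.243 - 3.090
z_β = 0.304

Power = Φ(z_β) = Φ(0.304) ≈ 0.619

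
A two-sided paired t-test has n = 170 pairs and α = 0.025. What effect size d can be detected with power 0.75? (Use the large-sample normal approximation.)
d ≈ 0.22

Minimum detectable effect (paired t-test, normal approximation):
d = (z_{α/2} + z_β) / √n
d = (2.241 + 0.674) / √170
d = 2.916 / 13.038
d ≈ 0.22

By Cohen's convention (0.2 small / 0.5 medium / 0.8 large): small effect.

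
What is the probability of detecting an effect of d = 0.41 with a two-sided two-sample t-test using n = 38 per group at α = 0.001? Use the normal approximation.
Power ≈ 0.07

Power calculation (two-sample t-test, normal approximation):
z_β = d · √(n/2) - z_{α/2}
z_β = 0.41 · √(38/2) - 3.291
z_β = 0.41 · 4.359 - 3.291
z_β = -1.503

Power = Φ(z_β) = Φ(-1.503) ≈ 0.066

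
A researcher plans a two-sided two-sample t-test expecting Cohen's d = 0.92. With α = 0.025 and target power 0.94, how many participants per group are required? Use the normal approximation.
n = 35 per group

Sample size formula (two-sample t-test, normal approximation):
n = 2 · ((z_{α/2} + z_β) / d)²

z_{α/2} = 2.241 (for α = 0.025, two-sided)
z_β = 1.555 (for power = 0.94)
d = 0.92

n = 2 · ((2.241 + 1.555) / 0.92)²
n = 2 · (4.126)²
n ≈ 34.05
Round up to the next whole number: n = 35 per group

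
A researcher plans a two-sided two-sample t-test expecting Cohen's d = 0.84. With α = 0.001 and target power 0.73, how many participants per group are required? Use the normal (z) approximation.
n = 44 per group

Sample size formula (two-sample t-test, normal approximation):
n = 2 · ((z_{α/2} + z_β) / d)²

z_{α/2} = 3.291 (for α = 0.001, two-sided)
z_β = 0.613 (for power = 0.73)
d = 0.84

n = 2 · ((3.291 + 0.613) / 0.84)²
n = 2 · (4.648)²
n ≈ 43.21
Round up to the next whole number: n = 44 per group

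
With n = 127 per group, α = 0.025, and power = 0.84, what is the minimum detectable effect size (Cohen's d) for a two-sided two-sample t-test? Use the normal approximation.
d ≈ 0.41

Minimum detectable effect (two-sample t-test, normal approximation):
d = (z_{α/2} + z_β) / √(n/2)
d = (2.241 + 0.994) / √(127/2)
d = 3.236 / 7.969
d ≈ 0.41

By Cohen's convention (0.2 small / 0.5 medium / 0.8 large): small effect.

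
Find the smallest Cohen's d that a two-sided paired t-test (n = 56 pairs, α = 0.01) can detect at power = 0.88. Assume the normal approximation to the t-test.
d ≈ 0.50

Minimum detectable effect (paired t-test, normal approximation):
d = (z_{α/2} + z_β) / √n
d = (2.576 + 1.175) / √56
d = 3.751 / 7.483
d ≈ 0.50

By Cohen's convention (0.2 small / 0.5 medium / 0.8 large): medium effect.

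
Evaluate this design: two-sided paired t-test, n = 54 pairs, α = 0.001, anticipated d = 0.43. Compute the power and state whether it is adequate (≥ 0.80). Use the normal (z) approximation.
Power ≈ 0.45; the study is underpowered (power < 0.80)

Power calculation (paired t-test, normal approximation):
z_β = d · √n - z_{α/2}
z_β = 0.43 · √54 - 3.291
z_β = 0.43 · 7.348 - 3.291
z_β = -0.131

Power = Φ(z_β) = Φ(-0.131) ≈ 0.448

Effect size d = 0.43 is small by Cohen's convention (0.2/0.5/0.8).

Threshold: power ≥ 0.80 is conventionally adequate.
Power ≈ 0.45 → the study is underpowered (power < 0.80).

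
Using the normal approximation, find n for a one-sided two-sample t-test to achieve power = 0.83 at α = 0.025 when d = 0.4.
n = 107 per group

Sample size formula (two-sample t-test, normal approximation):
n = 2 · ((z_α + z_β) / d)²

z_α = 1.960 (for α = 0.025, one-sided)
z_β = 0.954 (for power = 0.83)
d = 0.4

n = 2 · ((1.960 + 0.954) / 0.4)²
n = 2 · (7.285)²
n ≈ 106.14
Round up to the next whole number: n = 107 per group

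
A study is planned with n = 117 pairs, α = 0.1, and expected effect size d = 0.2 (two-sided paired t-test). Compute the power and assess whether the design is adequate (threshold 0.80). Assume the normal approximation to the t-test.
Power ≈ 0.70; the study is underpowered (power < 0.80)

Power calculation (paired t-test, normal approximation):
z_β = d · √n - z_{α/2}
z_β = 0.2 · √117 - 1.645
z_β = 0.2 · 10.817 - 1.645
z_β = 0.518

Power = Φ(z_β) = Φ(0.518) ≈ 0.698

Effect size d = 0.2 is small by Cohen's convention (0.2/0.5/0.8).

Threshold: power ≥ 0.80 is conventionally adequate.
Power ≈ 0.70 → the study is underpowered (power < 0.80).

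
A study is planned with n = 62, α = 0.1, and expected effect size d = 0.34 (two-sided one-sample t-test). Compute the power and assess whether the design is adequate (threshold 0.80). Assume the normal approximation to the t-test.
Power ≈ 0.85; the study is adequately powered (power ≥ 0.80)

Power calculation (one-sample t-test, normal approximation):
z_β = d · √n - z_{α/2}
z_β = 0.34 · √62 - 1.645
z_β = 0.34 · 7.874 - 1.645
z_β = 1.032

Power = Φ(z_β) = Φ(1.032) ≈ 0.849

Effect size d = 0.34 is small by Cohen's convention (0.2/0.5/0.8).

Threshold: power ≥ 0.80 is conventionally adequate.
Power ≈ 0.85 → the study is adequately powered (power ≥ 0.80).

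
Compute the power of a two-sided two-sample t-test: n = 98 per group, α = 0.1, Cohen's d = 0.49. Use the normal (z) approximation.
Power ≈ 0.96

Power calculation (two-sample t-test, normal approximation):
z_β = d · √(n/2) - z_{α/2}
z_β = 0.49 · √(98/2) - 1.645
z_β = 0.49 · 7.000 - 1.645
z_β = 1.785

Power = Φ(z_β) = Φ(1.785) ≈ 0.963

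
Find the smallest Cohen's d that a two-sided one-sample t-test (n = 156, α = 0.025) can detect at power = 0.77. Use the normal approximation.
d ≈ 0.24

Minimum detectable effect (one-sample t-test, normal approximation):
d = (z_{α/2} + z_β) / √n
d = (2.241 + 0.739) / √156
d = 2.980 / 12.490
d ≈ 0.24

By Cohen's convention (0.2 small / 0.5 medium / 0.8 large): small effect.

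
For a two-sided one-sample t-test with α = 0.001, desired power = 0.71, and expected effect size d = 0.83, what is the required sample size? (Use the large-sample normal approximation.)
n = 22

Sample size formula (one-sample t-test, normal approximation):
n = ((z_{α/2} + z_β) / d)²

z_{α/2} = 3.291 (for α = 0.001, two-sided)
z_β = 0.553 (for power = 0.71)
d = 0.83

n = ((3.291 + 0.553) / 0.83)²
n = (4.631)²
n ≈ 21.45
Round up to the next whole number: n = 22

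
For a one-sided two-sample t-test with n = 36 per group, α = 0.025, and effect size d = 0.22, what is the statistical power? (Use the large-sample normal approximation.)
Power ≈ 0.15

Power calculation (two-sample t-test, normal approximation):
z_β = d · √(n/2) - z_α
z_β = 0.22 · √(36/2) - 1.960
z_β = 0.22 · 4.243 - 1.960
z_β = -1.027

Power = Φ(z_β) = Φ(-1.027) ≈ 0.152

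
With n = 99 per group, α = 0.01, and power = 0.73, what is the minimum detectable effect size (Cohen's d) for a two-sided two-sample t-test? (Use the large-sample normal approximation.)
d ≈ 0.45

Minimum detectable effect (two-sample t-test, normal approximation):
d = (z_{α/2} + z_β) / √(n/2)
d = (2.576 + 0.613) / √(99/2)
d = 3.189 / 7.036
d ≈ 0.45

By Cohen's convention (0.2 small / 0.5 medium / 0.8 large): small effect.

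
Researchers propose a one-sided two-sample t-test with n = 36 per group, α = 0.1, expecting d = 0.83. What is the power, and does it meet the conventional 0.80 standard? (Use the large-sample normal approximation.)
Power ≈ 0.99; the study is adequately powered (power ≥ 0.80)

Power calculation (two-sample t-test, normal approximation):
z_β = d · √(n/2) - z_α
z_β = 0.83 · √(36/2) - 1.282
z_β = 0.83 · 4.243 - 1.282
z_β = 2.240

Power = Φ(z_β) = Φ(2.240) ≈ 0.987

Effect size d = 0.83 is large by Cohen's convention (0.2/0.5/0.8).

Threshold: power ≥ 0.80 is conventionally adequate.
Power ≈ 0.99 → the study is adequately powered (power ≥ 0.80).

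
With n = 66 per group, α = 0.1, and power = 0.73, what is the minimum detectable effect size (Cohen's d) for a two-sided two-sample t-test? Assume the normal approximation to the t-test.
d ≈ 0.39

Minimum detectable effect (two-sample t-test, normal approximation):
d = (z_{α/2} + z_β) / √(n/2)
d = (1.645 + 0.613) / √(66/2)
d = 2.258 / 5.745
d ≈ 0.39

By Cohen's convention (0.2 small / 0.5 medium / 0.8 large): small effect.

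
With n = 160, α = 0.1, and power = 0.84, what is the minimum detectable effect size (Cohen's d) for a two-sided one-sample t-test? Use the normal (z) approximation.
d ≈ 0.21

Minimum detectable effect (one-sample t-test, normal approximation):
d = (z_{α/2} + z_β) / √n
d = (1.645 + 0.994) / √160
d = 2.639 / 12.649
d ≈ 0.21

By Cohen's convention (0.2 small / 0.5 medium / 0.8 large): small effect.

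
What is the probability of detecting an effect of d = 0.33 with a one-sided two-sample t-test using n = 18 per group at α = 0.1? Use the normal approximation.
Power ≈ 0.39

Power calculation (two-sample t-test, normal approximation):
z_β = d · √(n/2) - z_α
z_β = 0.33 · √(18/2) - 1.282
z_β = 0.33 · 3.000 - 1.282
z_β = -0.292

Power = Φ(z_β) = Φ(-0.292) ≈ 0.385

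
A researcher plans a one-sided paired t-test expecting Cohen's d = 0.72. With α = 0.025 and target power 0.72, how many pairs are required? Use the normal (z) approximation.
n = 13 pairs

Sample size formula (paired t-test, normal approximation):
n = ((z_α + z_β) / d)²

z_α = 1.960 (for α = 0.025, one-sided)
z_β = 0.583 (for power = 0.72)
d = 0.72

n = ((1.960 + 0.583) / 0.72)²
n = (3.532)²
n ≈ 12.48
Round up to the next whole number: n = 13 pairs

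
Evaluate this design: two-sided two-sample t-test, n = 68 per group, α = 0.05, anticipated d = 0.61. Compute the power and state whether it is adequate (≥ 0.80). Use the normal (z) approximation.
Power ≈ 0.94; the study is adequately powered (power ≥ 0.80)

Power calculation (two-sample t-test, normal approximation):
z_β = d · √(n/2) - z_{α/2}
z_β = 0.61 · √(68/2) - 1.960
z_β = 0.61 · 5.831 - 1.960
z_β = 1.597

Power = Φ(z_β) = Φ(1.597) ≈ 0.945

Effect size d = 0.61 is medium by Cohen's convention (0.2/0.5/0.8).

Threshold: power ≥ 0.80 is conventionally adequate.
Power ≈ 0.94 → the study is adequately powered (power ≥ 0.80).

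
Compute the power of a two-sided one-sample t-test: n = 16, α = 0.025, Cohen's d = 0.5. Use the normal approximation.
Power ≈ 0.40

Power calculation (one-sample t-test, normal approximation):
z_β = d · √n - z_{α/2}
z_β = 0.5 · √16 - 2.241
z_β = 0.5 · 4.000 - 2.241
z_β = -0.241

Power = Φ(z_β) = Φ(-0.241) ≈ 0.405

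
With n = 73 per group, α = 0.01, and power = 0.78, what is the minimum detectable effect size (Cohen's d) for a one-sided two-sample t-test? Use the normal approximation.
d ≈ 0.51

Minimum detectable effect (two-sample t-test, normal approximation):
d = (z_α + z_β) / √(n/2)
d = (2.326 + 0.772) / √(73/2)
d = 3.099 / 6.042
d ≈ 0.51

By Cohen's convention (0.2 small / 0.5 medium / 0.8 large): medium effect.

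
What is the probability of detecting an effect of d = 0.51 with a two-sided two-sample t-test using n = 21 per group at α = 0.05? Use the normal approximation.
Power ≈ 0.38

Power calculation (two-sample t-test, normal approximation):
z_β = d · √(n/2) - z_{α/2}
z_β = 0.51 · √(21/2) - 1.960
z_β = 0.51 · 3.240 - 1.960
z_β = -0.307

Power = Φ(z_β) = Φ(-0.307) ≈ 0.379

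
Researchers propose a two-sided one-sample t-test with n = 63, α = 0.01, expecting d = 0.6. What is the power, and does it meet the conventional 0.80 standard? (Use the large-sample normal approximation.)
Power ≈ 0.99; the study is adequately powered (power ≥ 0.80)

Power calculation (one-sample t-test, normal approximation):
z_β = d · √n - z_{α/2}
z_β = 0.6 · √63 - 2.576
z_β = 0.6 · 7.937 - 2.576
z_β = 2.187

Power = Φ(z_β) = Φ(2.187) ≈ 0.986

Effect size d = 0.6 is medium by Cohen's convention (0.2/0.5/0.8).

Threshold: power ≥ 0.80 is conventionally adequate.
Power ≈ 0.99 → the study is adequately powered (power ≥ 0.80).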